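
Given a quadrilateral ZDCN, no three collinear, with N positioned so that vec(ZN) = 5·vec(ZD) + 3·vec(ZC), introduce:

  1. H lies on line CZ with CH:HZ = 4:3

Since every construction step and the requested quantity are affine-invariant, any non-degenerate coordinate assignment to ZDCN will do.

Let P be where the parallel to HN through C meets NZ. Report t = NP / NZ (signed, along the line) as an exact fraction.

t = -4/3

Choose coordinates Z = (0, 0), D = (1, 0), C = (0, 1), N = (5, 3).
1. H lies on line CZ with CH:HZ = 4:3 ⇒ H = (0, 3/7)
through C parallel to HN: direction (5, 18/7); meets NZ at P = (35/3, 7)
P = N + t·(Z−N) with t = -4/3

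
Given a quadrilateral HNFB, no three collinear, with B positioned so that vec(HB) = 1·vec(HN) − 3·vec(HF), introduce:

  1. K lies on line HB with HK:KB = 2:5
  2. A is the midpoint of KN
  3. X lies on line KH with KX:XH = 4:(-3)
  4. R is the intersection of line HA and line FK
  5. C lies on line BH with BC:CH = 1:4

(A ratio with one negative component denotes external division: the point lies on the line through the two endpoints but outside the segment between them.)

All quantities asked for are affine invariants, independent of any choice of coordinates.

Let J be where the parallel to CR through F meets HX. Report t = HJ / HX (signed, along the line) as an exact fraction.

Choose coordinates H = (0, 0), N = (1, 0), F = (0, 1), B = (1, -3).
1. K lies on line HB with HK:KB = 2:5 ⇒ K = (2/7, -6/7)
2. A is the midpoint of KN ⇒ A = (9/14, -3/7)
3. X lies on line KH with KX:XH = 4:(-3) ⇒ X = (-6/7, 18/7)
4. R is the intersection of line HA and line FK ⇒ R = (6/35, -4/35)
5. C lies on line BH with BC:CH = 1:4 ⇒ C = (4/5, -12/5)
through F parallel to CR: direction (-22/35, 16/7); meets HX at J = (11/7, -33/7)
J = H + t·(X−H) with t = -11/6

t = -11/6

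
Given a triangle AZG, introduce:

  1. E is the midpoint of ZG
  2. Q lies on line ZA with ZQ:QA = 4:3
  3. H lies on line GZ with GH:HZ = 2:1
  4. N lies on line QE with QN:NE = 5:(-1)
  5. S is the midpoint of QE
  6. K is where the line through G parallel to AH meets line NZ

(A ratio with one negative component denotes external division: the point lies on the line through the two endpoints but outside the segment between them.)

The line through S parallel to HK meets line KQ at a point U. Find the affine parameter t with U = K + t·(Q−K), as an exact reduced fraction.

t = 197/352

Work in coordinates with A = (0, 0), Z = (1, 0), G = (0, 1).
1. E is the midpoint of ZG ⇒ E = (1/2, 1/2)
2. Q lies on line ZA with ZQ:QA = 4:3 ⇒ Q = (3/7, 0)
3. H lies on line GZ with GH:HZ = 2:1 ⇒ H = (2/3, 1/3)
4. N lies on line QE with QN:NE = 5:(-1) ⇒ N = (29/56, 5/8)
5. S is the midpoint of QE ⇒ S = (13/28, 1/4)
6. K is where the line through G parallel to AH meets line NZ ⇒ K = (16/97, 105/97)
through S parallel to HK: direction (-146/291, 218/291); meets KQ at U = (74687/239008, 16275/34144)
U = K + t·(Q−K) with t = 197/352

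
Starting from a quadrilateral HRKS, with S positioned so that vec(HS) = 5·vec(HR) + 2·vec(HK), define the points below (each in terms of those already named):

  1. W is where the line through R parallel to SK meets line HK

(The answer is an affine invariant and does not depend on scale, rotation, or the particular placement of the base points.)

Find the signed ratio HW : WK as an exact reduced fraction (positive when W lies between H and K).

HW:WK = -1/6

Assign H = (0, 0), R = (1, 0), K = (0, 1), S = (5, 2) — the answer is frame-independent, so this choice is without loss of generality.
1. W is where the line through R parallel to SK meets line HK ⇒ W = (0, -1/5)
W = H + t·(K−H) with t = -1/5, so HW:WK = t:(1−t) = -1/5:6/5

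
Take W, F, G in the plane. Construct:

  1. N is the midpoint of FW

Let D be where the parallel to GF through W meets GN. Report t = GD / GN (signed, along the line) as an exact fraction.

Choose coordinates W = (0, 0), F = (1, 0), G = (0, 1).
1. N is the midpoint of FW ⇒ N = (1/2, 0)
through W parallel to GF: direction (1, -1); meets GN at D = (1, -1)
D = G + t·(N−G) with t = 2

t = 2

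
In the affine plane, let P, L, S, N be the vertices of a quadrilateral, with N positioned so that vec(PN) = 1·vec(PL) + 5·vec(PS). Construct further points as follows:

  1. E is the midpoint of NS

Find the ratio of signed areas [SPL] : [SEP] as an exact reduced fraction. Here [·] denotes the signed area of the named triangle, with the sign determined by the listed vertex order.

[SPL]:[SEP] = -2

Assign P = (0, 0), L = (1, 0), S = (0, 1), N = (1, 5) — the answer is frame-independent, so this choice is without loss of generality.
1. E is the midpoint of NS ⇒ E = (1/2, 3)
2·[SPL] = 1, 2·[SEP] = -1/2
[SPL]:[SEP] = 1:-1/2 = -2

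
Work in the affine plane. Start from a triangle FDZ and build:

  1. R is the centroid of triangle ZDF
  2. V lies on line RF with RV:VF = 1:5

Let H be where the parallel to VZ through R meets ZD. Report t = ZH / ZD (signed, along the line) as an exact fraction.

Work in coordinates with F = (0, 0), D = (1, 0), Z = (0, 1).
1. R is the centroid of triangle ZDF ⇒ R = (1/3, 1/3)
2. V lies on line RF with RV:VF = 1:5 ⇒ V = (5/18, 5/18)
through R parallel to VZ: direction (-5/18, 13/18); meets ZD at H = (1/8, 7/8)
H = Z + t·(D−Z) with t = 1/8

t = 1/8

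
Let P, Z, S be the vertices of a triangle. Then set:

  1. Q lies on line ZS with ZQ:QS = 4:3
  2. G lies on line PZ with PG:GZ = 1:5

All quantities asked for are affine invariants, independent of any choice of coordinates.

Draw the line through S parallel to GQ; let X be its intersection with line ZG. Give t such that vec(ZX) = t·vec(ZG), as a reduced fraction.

t = 7/4

Work in coordinates with P = (0, 0), Z = (1, 0), S = (0, 1).
1. Q lies on line ZS with ZQ:QS = 4:3 ⇒ Q = (3/7, 4/7)
2. G lies on line PZ with PG:GZ = 1:5 ⇒ G = (1/6, 0)
through S parallel to GQ: direction (11/42, 4/7); meets ZG at X = (-11/24, 0)
X = Z + t·(G−Z) with t = 7/4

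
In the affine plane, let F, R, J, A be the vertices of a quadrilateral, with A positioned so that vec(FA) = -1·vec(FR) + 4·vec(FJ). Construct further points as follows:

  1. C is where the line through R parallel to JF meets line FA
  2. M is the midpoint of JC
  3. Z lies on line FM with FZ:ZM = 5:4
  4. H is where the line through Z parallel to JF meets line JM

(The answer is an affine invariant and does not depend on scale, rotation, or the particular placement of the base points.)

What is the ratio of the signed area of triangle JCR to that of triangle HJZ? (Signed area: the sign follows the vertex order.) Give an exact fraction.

[JCR]:[HJZ] = 162/5

Choose coordinates F = (0, 0), R = (1, 0), J = (0, 1), A = (-1, 4).
1. C is where the line through R parallel to JF meets line FA ⇒ C = (1, -4)
2. M is the midpoint of JC ⇒ M = (1/2, -3/2)
3. Z lies on line FM with FZ:ZM = 5:4 ⇒ Z = (5/18, -5/6)
4. H is where the line through Z parallel to JF meets line JM ⇒ H = (5/18, -7/18)
2·[JCR] = 4, 2·[HJZ] = 10/81
[JCR]:[HJZ] = 4:10/81 = 162/5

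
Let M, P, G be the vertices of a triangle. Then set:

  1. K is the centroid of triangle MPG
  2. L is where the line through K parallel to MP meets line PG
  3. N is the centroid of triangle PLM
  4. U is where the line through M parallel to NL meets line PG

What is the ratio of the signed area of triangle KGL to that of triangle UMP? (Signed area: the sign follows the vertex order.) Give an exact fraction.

[KGL]:[UMP] = -1/3

Set M = (0, 0), P = (1, 0), G = (0, 1); any affine frame gives the same invariant.
1. K is the centroid of triangle MPG ⇒ K = (1/3, 1/3)
2. L is where the line through K parallel to MP meets line PG ⇒ L = (2/3, 1/3)
3. N is the centroid of triangle PLM ⇒ N = (5/9, 1/9)
4. U is where the line through M parallel to NL meets line PG ⇒ U = (1/3, 2/3)
2·[KGL] = -2/9, 2·[UMP] = 2/3
[KGL]:[UMP] = -2/9:2/3 = -1/3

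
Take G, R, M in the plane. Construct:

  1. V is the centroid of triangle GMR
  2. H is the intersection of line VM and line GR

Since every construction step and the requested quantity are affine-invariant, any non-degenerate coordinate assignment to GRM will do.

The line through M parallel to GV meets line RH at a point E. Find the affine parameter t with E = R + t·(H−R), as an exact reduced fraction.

Choose coordinates G = (0, 0), R = (1, 0), M = (0, 1).
1. V is the centroid of triangle GMR ⇒ V = (1/3, 1/3)
2. H is the intersection of line VM and line GR ⇒ H = (1/2, 0)
through M parallel to GV: direction (1/3, 1/3); meets RH at E = (-1, 0)
E = R + t·(H−R) with t = 4

t = 4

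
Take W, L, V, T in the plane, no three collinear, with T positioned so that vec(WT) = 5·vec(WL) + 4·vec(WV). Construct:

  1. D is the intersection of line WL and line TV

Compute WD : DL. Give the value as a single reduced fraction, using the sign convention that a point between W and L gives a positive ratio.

Work in coordinates with W = (0, 0), L = (1, 0), V = (0, 1), T = (5, 4).
1. D is the intersection of line WL and line TV ⇒ D = (-5/3, 0)
D = W + t·(L−W) with t = -5/3, so WD:DL = t:(1−t) = -5/3:8/3

WD:DL = -5/8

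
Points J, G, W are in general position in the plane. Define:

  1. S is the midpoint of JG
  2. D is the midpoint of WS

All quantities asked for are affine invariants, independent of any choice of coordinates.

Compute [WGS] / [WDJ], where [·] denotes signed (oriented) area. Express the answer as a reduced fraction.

[WGS]:[WDJ] = 2

Choose coordinates J = (0, 0), G = (1, 0), W = (0, 1).
1. S is the midpoint of JG ⇒ S = (1/2, 0)
2. D is the midpoint of WS ⇒ D = (1/4, 1/2)
2·[WGS] = -1/2, 2·[WDJ] = -1/4
[WGS]:[WDJ] = -1/2:-1/4 = 2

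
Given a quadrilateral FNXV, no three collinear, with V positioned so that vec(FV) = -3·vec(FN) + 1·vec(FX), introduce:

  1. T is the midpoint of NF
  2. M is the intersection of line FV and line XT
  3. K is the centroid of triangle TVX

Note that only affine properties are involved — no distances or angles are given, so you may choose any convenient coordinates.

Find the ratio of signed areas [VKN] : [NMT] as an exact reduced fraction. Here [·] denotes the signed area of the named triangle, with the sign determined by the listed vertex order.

Choose coordinates F = (0, 0), N = (1, 0), X = (0, 1), V = (-3, 1).
1. T is the midpoint of NF ⇒ T = (1/2, 0)
2. M is the intersection of line FV and line XT ⇒ M = (3/5, -1/5)
3. K is the centroid of triangle TVX ⇒ K = (-5/6, 2/3)
2·[VKN] = -5/6, 2·[NMT] = -1/10
[VKN]:[NMT] = -5/6:-1/10 = 25/3

[VKN]:[NMT] = 25/3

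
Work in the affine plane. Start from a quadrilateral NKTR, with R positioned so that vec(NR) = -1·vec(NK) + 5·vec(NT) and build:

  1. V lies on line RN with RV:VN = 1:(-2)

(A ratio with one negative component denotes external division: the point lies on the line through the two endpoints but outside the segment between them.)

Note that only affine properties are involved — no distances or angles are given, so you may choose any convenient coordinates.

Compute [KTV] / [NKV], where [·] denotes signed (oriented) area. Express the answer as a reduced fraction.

Choose coordinates N = (0, 0), K = (1, 0), T = (0, 1), R = (-1, 5).
1. V lies on line RN with RV:VN = 1:(-2) ⇒ V = (-2, 10)
2·[KTV] = -7, 2·[NKV] = 10
[KTV]:[NKV] = -7:10 = -7/10

[KTV]:[NKV] = -7/10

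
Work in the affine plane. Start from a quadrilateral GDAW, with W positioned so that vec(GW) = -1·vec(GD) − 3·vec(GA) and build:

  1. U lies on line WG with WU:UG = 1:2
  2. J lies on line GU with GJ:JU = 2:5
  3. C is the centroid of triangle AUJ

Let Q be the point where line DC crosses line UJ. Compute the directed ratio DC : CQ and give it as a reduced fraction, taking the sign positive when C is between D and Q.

Choose coordinates G = (0, 0), D = (1, 0), A = (0, 1), W = (-1, -3).
1. U lies on line WG with WU:UG = 1:2 ⇒ U = (-2/3, -2)
2. J lies on line GU with GJ:JU = 2:5 ⇒ J = (-4/21, -4/7)
3. C is the centroid of triangle AUJ ⇒ C = (-2/7, -11/21)
line DC meets UJ at Q = (-11/70, -33/70)
C = D + t·(Q−D) with t = 10/9, so DC:CQ = 10/9:-1/9

DC:CQ = -10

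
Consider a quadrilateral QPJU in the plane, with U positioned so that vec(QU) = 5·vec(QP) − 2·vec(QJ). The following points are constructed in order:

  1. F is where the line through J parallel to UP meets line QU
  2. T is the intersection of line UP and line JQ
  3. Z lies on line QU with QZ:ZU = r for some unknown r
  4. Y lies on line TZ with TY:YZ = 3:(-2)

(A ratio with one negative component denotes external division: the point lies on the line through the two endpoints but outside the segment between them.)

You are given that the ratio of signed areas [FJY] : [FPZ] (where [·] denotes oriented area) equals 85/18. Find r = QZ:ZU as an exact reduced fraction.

Work in coordinates with Q = (0, 0), P = (1, 0), J = (0, 1), U = (5, -2).
1. F is where the line through J parallel to UP meets line QU ⇒ F = (10, -4)
2. T is the intersection of line UP and line JQ ⇒ T = (0, 1/2)
3. With QZ:ZU = r, write λ = r/(r+1) so Z = Q + λ·(U−Q); Z is affine-linear in λ
4. Y lies on line TZ with TY:YZ = 3:(-2) ⇒ Y is an affine combination of earlier points and hence also affine-linear in λ
Every point depending on Z is an affine combination of Z and λ-independent points, so each such coordinate is linear in λ; the λ² term in each signed area is a multiple of (U−Q)×(U−Q) = 0, so 2·[FJY] and 2·[FPZ] are each linear in λ. Evaluating at λ=0 and λ=1:
  2·[FJY] = -15·λ + 20,   2·[FPZ] = -2·λ + 4
So [FJY]:[FPZ] = (-15·λ + 20) / (-2·λ + 4). Setting this equal to 85/18:
  -15·λ + 20 = 85/18·(-2·λ + 4)  ⇒  λ = 1/5
Then r = λ/(1−λ) = (1/5)/(4/5) = 1/4. Check: with r = 1/4, Z = (1, -2/5) and [FJY]:[FPZ] = 85/18 as required.

r = 1/4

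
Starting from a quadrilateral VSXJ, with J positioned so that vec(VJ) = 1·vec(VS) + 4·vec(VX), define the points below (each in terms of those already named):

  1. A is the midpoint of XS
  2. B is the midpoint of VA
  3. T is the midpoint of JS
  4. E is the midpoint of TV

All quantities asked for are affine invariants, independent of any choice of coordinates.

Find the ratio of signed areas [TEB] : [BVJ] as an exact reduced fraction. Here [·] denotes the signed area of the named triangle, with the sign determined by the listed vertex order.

Work in coordinates with V = (0, 0), S = (1, 0), X = (0, 1), J = (1, 4).
1. A is the midpoint of XS ⇒ A = (1/2, 1/2)
2. B is the midpoint of VA ⇒ B = (1/4, 1/4)
3. T is the midpoint of JS ⇒ T = (1, 2)
4. E is the midpoint of TV ⇒ E = (1/2, 1)
2·[TEB] = 1/8, 2·[BVJ] = -3/4
[TEB]:[BVJ] = 1/8:-3/4 = -1/6

[TEB]:[BVJ] = -1/6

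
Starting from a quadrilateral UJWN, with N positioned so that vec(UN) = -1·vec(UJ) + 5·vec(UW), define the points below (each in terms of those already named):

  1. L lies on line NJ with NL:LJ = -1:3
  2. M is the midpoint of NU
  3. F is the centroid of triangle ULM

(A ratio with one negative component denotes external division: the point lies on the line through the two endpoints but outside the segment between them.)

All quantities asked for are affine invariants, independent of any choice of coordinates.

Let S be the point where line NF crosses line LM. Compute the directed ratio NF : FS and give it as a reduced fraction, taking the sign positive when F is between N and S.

Choose coordinates U = (0, 0), J = (1, 0), W = (0, 1), N = (-1, 5).
1. L lies on line NJ with NL:LJ = -1:3 ⇒ L = (-2, 15/2)
2. M is the midpoint of NU ⇒ M = (-1/2, 5/2)
3. F is the centroid of triangle ULM ⇒ F = (-5/6, 10/3)
line NF meets LM at S = (-7/8, 15/4)
F = N + t·(S−N) with t = 4/3, so NF:FS = 4/3:-1/3

NF:FS = -4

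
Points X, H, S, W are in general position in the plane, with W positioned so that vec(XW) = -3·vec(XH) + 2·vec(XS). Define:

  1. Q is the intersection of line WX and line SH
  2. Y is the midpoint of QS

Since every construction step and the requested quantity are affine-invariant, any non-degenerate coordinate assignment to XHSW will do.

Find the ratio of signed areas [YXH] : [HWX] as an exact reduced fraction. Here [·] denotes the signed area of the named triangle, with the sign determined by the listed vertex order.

Choose coordinates X = (0, 0), H = (1, 0), S = (0, 1), W = (-3, 2).
1. Q is the intersection of line WX and line SH ⇒ Q = (3, -2)
2. Y is the midpoint of QS ⇒ Y = (3/2, -1/2)
2·[YXH] = -1/2, 2·[HWX] = 2
[YXH]:[HWX] = -1/2:2 = -1/4

[YXH]:[HWX] = -1/4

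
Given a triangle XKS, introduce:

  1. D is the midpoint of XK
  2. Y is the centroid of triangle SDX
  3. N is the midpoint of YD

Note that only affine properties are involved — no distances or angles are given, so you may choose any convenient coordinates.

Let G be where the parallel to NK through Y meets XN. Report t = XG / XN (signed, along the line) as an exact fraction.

t = 3/2

Choose coordinates X = (0, 0), K = (1, 0), S = (0, 1).
1. D is the midpoint of XK ⇒ D = (1/2, 0)
2. Y is the centroid of triangle SDX ⇒ Y = (1/6, 1/3)
3. N is the midpoint of YD ⇒ N = (1/3, 1/6)
through Y parallel to NK: direction (2/3, -1/6); meets XN at G = (1/2, 1/4)
G = X + t·(N−X) with t = 3/2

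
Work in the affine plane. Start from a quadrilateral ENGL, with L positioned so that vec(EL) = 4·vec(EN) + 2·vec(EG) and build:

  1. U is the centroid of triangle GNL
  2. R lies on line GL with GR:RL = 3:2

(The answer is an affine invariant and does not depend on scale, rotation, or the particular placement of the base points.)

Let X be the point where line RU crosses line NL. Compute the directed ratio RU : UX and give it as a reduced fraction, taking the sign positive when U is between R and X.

Choose coordinates E = (0, 0), N = (1, 0), G = (0, 1), L = (4, 2).
1. U is the centroid of triangle GNL ⇒ U = (5/3, 1)
2. R lies on line GL with GR:RL = 3:2 ⇒ R = (12/5, 8/5)
line RU meets NL at X = (-2, -2)
U = R + t·(X−R) with t = 1/6, so RU:UX = 1/6:5/6

RU:UX = 1/5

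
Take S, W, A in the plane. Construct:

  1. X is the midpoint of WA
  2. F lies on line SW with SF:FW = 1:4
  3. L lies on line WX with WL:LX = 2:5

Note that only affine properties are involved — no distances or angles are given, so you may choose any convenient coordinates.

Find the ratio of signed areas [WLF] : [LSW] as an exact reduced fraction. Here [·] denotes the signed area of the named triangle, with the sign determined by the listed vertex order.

Choose coordinates S = (0, 0), W = (1, 0), A = (0, 1).
1. X is the midpoint of WA ⇒ X = (1/2, 1/2)
2. F lies on line SW with SF:FW = 1:4 ⇒ F = (1/5, 0)
3. L lies on line WX with WL:LX = 2:5 ⇒ L = (6/7, 1/7)
2·[WLF] = 4/35, 2·[LSW] = 1/7
[WLF]:[LSW] = 4/35:1/7 = 4/5

[WLF]:[LSW] = 4/5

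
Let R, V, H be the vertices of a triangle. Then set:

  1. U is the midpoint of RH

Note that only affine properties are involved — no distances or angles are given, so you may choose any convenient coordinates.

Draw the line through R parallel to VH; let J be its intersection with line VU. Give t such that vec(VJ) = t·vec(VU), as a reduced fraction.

Set R = (0, 0), V = (1, 0), H = (0, 1); any affine frame gives the same invariant.
1. U is the midpoint of RH ⇒ U = (0, 1/2)
through R parallel to VH: direction (-1, 1); meets VU at J = (-1, 1)
J = V + t·(U−V) with t = 2

t = 2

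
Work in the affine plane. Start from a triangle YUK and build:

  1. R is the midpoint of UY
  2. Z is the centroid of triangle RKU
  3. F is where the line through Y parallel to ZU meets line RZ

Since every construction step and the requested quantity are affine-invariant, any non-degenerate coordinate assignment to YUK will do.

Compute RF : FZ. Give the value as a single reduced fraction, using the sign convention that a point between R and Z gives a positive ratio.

RF:FZ = -1/2

Set Y = (0, 0), U = (1, 0), K = (0, 1); any affine frame gives the same invariant.
1. R is the midpoint of UY ⇒ R = (1/2, 0)
2. Z is the centroid of triangle RKU ⇒ Z = (1/2, 1/3)
3. F is where the line through Y parallel to ZU meets line RZ ⇒ F = (1/2, -1/3)
F = R + t·(Z−R) with t = -1, so RF:FZ = t:(1−t) = -1:2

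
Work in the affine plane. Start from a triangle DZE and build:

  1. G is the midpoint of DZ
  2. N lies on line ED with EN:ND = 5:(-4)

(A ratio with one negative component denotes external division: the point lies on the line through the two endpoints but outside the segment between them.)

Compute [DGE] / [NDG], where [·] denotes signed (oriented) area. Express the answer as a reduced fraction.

Work in coordinates with D = (0, 0), Z = (1, 0), E = (0, 1).
1. G is the midpoint of DZ ⇒ G = (1/2, 0)
2. N lies on line ED with EN:ND = 5:(-4) ⇒ N = (0, -4)
2·[DGE] = 1/2, 2·[NDG] = -2
[DGE]:[NDG] = 1/2:-2 = -1/4

[DGE]:[NDG] = -1/4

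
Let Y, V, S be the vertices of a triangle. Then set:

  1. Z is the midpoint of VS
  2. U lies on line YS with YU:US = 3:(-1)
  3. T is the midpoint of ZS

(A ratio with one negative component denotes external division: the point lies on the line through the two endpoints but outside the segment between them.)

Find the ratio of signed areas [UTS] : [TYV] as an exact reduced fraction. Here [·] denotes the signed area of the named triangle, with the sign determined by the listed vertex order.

Set Y = (0, 0), V = (1, 0), S = (0, 1); any affine frame gives the same invariant.
1. Z is the midpoint of VS ⇒ Z = (1/2, 1/2)
2. U lies on line YS with YU:US = 3:(-1) ⇒ U = (0, 3/2)
3. T is the midpoint of ZS ⇒ T = (1/4, 3/4)
2·[UTS] = -1/8, 2·[TYV] = 3/4
[UTS]:[TYV] = -1/8:3/4 = -1/6

[UTS]:[TYV] = -1/6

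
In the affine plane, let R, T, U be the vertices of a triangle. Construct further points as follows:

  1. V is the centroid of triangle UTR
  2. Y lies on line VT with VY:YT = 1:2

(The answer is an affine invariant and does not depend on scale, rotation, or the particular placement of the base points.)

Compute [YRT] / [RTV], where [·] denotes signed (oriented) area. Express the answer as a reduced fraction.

Set R = (0, 0), T = (1, 0), U = (0, 1); any affine frame gives the same invariant.
1. V is the centroid of triangle UTR ⇒ V = (1/3, 1/3)
2. Y lies on line VT with VY:YT = 1:2 ⇒ Y = (5/9, 2/9)
2·[YRT] = 2/9, 2·[RTV] = 1/3
[YRT]:[RTV] = 2/9:1/3 = 2/3

[YRT]:[RTV] = 2/3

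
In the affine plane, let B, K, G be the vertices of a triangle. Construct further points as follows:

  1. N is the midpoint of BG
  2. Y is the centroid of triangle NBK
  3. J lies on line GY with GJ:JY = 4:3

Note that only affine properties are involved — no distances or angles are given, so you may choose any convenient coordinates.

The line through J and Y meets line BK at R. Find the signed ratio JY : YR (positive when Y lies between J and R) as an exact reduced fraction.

JY:YR = 15/7

Work in coordinates with B = (0, 0), K = (1, 0), G = (0, 1).
1. N is the midpoint of BG ⇒ N = (0, 1/2)
2. Y is the centroid of triangle NBK ⇒ Y = (1/3, 1/6)
3. J lies on line GY with GJ:JY = 4:3 ⇒ J = (4/21, 11/21)
line JY meets BK at R = (2/5, 0)
Y = J + t·(R−J) with t = 15/22, so JY:YR = 15/22:7/22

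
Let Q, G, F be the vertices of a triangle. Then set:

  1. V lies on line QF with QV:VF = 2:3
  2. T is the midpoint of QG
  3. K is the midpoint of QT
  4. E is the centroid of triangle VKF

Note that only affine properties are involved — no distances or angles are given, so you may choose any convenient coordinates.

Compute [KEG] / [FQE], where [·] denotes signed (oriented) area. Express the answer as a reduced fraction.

Assign Q = (0, 0), G = (1, 0), F = (0, 1) — the answer is frame-independent, so this choice is without loss of generality.
1. V lies on line QF with QV:VF = 2:3 ⇒ V = (0, 2/5)
2. T is the midpoint of QG ⇒ T = (1/2, 0)
3. K is the midpoint of QT ⇒ K = (1/4, 0)
4. E is the centroid of triangle VKF ⇒ E = (1/12, 7/15)
2·[KEG] = -7/20, 2·[FQE] = 1/12
[KEG]:[FQE] = -7/20:1/12 = -21/5

[KEG]:[FQE] = -21/5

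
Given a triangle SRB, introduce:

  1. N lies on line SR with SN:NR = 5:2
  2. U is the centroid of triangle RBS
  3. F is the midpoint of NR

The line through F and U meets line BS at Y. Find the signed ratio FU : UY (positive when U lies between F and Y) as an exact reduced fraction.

Work in coordinates with S = (0, 0), R = (1, 0), B = (0, 1).
1. N lies on line SR with SN:NR = 5:2 ⇒ N = (5/7, 0)
2. U is the centroid of triangle RBS ⇒ U = (1/3, 1/3)
3. F is the midpoint of NR ⇒ F = (6/7, 0)
line FU meets BS at Y = (0, 6/11)
U = F + t·(Y−F) with t = 11/18, so FU:UY = 11/18:7/18

FU:UY = 11/7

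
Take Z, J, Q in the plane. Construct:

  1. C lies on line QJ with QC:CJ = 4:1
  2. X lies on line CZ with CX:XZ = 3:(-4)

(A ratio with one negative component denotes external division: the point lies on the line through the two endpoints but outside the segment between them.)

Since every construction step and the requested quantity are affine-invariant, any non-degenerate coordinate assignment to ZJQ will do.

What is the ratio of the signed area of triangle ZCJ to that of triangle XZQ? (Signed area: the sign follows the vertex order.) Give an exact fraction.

Set Z = (0, 0), J = (1, 0), Q = (0, 1); any affine frame gives the same invariant.
1. C lies on line QJ with QC:CJ = 4:1 ⇒ C = (4/5, 1/5)
2. X lies on line CZ with CX:XZ = 3:(-4) ⇒ X = (16/5, 4/5)
2·[ZCJ] = -1/5, 2·[XZQ] = -16/5
[ZCJ]:[XZQ] = -1/5:-16/5 = 1/16

[ZCJ]:[XZQ] = 1/16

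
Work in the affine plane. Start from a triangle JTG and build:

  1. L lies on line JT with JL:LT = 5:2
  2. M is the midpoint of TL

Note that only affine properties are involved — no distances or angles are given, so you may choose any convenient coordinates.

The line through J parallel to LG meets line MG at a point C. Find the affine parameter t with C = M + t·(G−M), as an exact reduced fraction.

Work in coordinates with J = (0, 0), T = (1, 0), G = (0, 1).
1. L lies on line JT with JL:LT = 5:2 ⇒ L = (5/7, 0)
2. M is the midpoint of TL ⇒ M = (6/7, 0)
through J parallel to LG: direction (-5/7, 1); meets MG at C = (-30/7, 6)
C = M + t·(G−M) with t = 6

t = 6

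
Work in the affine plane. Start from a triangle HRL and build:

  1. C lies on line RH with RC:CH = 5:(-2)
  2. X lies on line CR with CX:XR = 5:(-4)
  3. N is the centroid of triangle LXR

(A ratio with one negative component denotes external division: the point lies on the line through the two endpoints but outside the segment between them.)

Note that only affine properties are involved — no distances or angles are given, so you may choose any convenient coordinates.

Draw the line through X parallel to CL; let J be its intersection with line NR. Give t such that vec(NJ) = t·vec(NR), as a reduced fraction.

Choose coordinates H = (0, 0), R = (1, 0), L = (0, 1).
1. C lies on line RH with RC:CH = 5:(-2) ⇒ C = (-2/3, 0)
2. X lies on line CR with CX:XR = 5:(-4) ⇒ X = (23/3, 0)
3. N is the centroid of triangle LXR ⇒ N = (26/9, 1/3)
through X parallel to CL: direction (2/3, 1); meets NR at J = (77/9, 4/3)
J = N + t·(R−N) with t = -3

t = -3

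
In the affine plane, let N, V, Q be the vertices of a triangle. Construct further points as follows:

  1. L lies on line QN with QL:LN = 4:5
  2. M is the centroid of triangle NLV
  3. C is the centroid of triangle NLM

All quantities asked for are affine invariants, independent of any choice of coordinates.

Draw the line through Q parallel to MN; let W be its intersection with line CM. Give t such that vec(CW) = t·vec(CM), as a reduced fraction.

Assign N = (0, 0), V = (1, 0), Q = (0, 1) — the answer is frame-independent, so this choice is without loss of generality.
1. L lies on line QN with QL:LN = 4:5 ⇒ L = (0, 5/9)
2. M is the centroid of triangle NLV ⇒ M = (1/3, 5/27)
3. C is the centroid of triangle NLM ⇒ C = (1/9, 20/81)
through Q parallel to MN: direction (-1/3, -5/27); meets CM at W = (-13/15, 14/27)
W = C + t·(M−C) with t = -22/5

t = -22/5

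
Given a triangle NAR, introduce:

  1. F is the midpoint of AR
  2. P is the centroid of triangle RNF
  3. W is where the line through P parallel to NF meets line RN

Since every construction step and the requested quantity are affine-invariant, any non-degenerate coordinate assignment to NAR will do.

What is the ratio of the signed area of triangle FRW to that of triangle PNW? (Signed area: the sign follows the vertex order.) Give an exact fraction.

Set N = (0, 0), A = (1, 0), R = (0, 1); any affine frame gives the same invariant.
1. F is the midpoint of AR ⇒ F = (1/2, 1/2)
2. P is the centroid of triangle RNF ⇒ P = (1/6, 1/2)
3. W is where the line through P parallel to NF meets line RN ⇒ W = (0, 1/3)
2·[FRW] = 1/3, 2·[PNW] = -1/18
[FRW]:[PNW] = 1/3:-1/18 = -6

[FRW]:[PNW] = -6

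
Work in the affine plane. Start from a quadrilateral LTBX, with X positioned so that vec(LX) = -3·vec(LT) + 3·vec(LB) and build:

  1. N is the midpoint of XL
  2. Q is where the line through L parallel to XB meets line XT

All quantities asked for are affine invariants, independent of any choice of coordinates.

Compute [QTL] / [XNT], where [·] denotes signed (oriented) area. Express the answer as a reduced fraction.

[QTL]:[XNT] = 4

Choose coordinates L = (0, 0), T = (1, 0), B = (0, 1), X = (-3, 3).
1. N is the midpoint of XL ⇒ N = (-3/2, 3/2)
2. Q is where the line through L parallel to XB meets line XT ⇒ Q = (9, -6)
2·[QTL] = 6, 2·[XNT] = 3/2
[QTL]:[XNT] = 6:3/2 = 4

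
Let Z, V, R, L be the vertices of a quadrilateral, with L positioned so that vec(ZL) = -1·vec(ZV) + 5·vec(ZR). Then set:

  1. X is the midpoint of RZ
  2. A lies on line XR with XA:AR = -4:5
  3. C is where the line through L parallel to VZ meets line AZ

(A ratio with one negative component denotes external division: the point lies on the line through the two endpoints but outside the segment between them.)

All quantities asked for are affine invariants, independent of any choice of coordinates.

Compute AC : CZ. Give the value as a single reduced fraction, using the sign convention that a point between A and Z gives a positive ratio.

AC:CZ = -13/10

Choose coordinates Z = (0, 0), V = (1, 0), R = (0, 1), L = (-1, 5).
1. X is the midpoint of RZ ⇒ X = (0, 1/2)
2. A lies on line XR with XA:AR = -4:5 ⇒ A = (0, -3/2)
3. C is where the line through L parallel to VZ meets line AZ ⇒ C = (0, 5)
C = A + t·(Z−A) with t = 13/3, so AC:CZ = t:(1−t) = 13/3:-10/3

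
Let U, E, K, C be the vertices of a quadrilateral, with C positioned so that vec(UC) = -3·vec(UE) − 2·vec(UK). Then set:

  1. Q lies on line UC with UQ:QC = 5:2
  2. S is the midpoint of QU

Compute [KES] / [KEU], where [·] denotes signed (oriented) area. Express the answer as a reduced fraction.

[KES]:[KEU] = 39/14

Set U = (0, 0), E = (1, 0), K = (0, 1), C = (-3, -2); any affine frame gives the same invariant.
1. Q lies on line UC with UQ:QC = 5:2 ⇒ Q = (-15/7, -10/7)
2. S is the midpoint of QU ⇒ S = (-15/14, -5/7)
2·[KES] = -39/14, 2·[KEU] = -1
[KES]:[KEU] = -39/14:-1 = 39/14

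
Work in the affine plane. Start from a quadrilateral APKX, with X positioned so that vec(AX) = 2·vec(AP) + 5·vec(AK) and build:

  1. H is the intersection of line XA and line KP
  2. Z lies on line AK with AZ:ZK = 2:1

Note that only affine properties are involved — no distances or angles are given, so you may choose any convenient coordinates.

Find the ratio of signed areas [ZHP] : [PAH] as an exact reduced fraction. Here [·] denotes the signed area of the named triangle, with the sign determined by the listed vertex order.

[ZHP]:[PAH] = 1/3

Assign A = (0, 0), P = (1, 0), K = (0, 1), X = (2, 5) — the answer is frame-independent, so this choice is without loss of generality.
1. H is the intersection of line XA and line KP ⇒ H = (2/7, 5/7)
2. Z lies on line AK with AZ:ZK = 2:1 ⇒ Z = (0, 2/3)
2·[ZHP] = -5/21, 2·[PAH] = -5/7
[ZHP]:[PAH] = -5/21:-5/7 = 1/3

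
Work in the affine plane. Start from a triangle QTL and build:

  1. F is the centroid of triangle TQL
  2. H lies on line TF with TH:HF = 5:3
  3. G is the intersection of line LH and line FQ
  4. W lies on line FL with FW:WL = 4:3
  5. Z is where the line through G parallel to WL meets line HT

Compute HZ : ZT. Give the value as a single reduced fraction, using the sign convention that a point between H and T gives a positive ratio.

HZ:ZT = -9/64

Assign Q = (0, 0), T = (1, 0), L = (0, 1) — the answer is frame-independent, so this choice is without loss of generality.
1. F is the centroid of triangle TQL ⇒ F = (1/3, 1/3)
2. H lies on line TF with TH:HF = 5:3 ⇒ H = (7/12, 5/24)
3. G is the intersection of line LH and line FQ ⇒ G = (14/33, 14/33)
4. W lies on line FL with FW:WL = 4:3 ⇒ W = (1/7, 5/7)
5. Z is where the line through G parallel to WL meets line HT ⇒ Z = (17/33, 8/33)
Z = H + t·(T−H) with t = -9/55, so HZ:ZT = t:(1−t) = -9/55:64/55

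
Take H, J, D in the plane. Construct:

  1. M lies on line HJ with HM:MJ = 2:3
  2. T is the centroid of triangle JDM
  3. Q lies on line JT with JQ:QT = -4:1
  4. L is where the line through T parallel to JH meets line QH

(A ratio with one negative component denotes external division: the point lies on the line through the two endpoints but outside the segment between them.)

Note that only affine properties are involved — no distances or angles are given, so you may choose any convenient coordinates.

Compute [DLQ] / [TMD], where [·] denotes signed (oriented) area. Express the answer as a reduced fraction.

Choose coordinates H = (0, 0), J = (1, 0), D = (0, 1).
1. M lies on line HJ with HM:MJ = 2:3 ⇒ M = (2/5, 0)
2. T is the centroid of triangle JDM ⇒ T = (7/15, 1/3)
3. Q lies on line JT with JQ:QT = -4:1 ⇒ Q = (13/45, 4/9)
4. L is where the line through T parallel to JH meets line QH ⇒ L = (13/60, 1/3)
2·[DLQ] = 13/180, 2·[TMD] = -1/5
[DLQ]:[TMD] = 13/180:-1/5 = -13/36

[DLQ]:[TMD] = -13/36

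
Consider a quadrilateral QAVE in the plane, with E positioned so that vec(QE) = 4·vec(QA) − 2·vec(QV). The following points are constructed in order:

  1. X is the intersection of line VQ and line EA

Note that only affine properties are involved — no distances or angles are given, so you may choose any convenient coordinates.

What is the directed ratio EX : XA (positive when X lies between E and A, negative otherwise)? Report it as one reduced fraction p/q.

Assign Q = (0, 0), A = (1, 0), V = (0, 1), E = (4, -2) — the answer is frame-independent, so this choice is without loss of generality.
1. X is the intersection of line VQ and line EA ⇒ X = (0, 2/3)
X = E + t·(A−E) with t = 4/3, so EX:XA = t:(1−t) = 4/3:-1/3

EX:XA = -4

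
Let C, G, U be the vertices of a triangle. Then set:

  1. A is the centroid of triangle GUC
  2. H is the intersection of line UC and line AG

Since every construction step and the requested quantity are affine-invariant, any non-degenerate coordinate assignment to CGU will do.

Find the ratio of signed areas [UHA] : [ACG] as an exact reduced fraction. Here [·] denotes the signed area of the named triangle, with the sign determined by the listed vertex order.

Set C = (0, 0), G = (1, 0), U = (0, 1); any affine frame gives the same invariant.
1. A is the centroid of triangle GUC ⇒ A = (1/3, 1/3)
2. H is the intersection of line UC and line AG ⇒ H = (0, 1/2)
2·[UHA] = 1/6, 2·[ACG] = 1/3
[UHA]:[ACG] = 1/6:1/3 = 1/2

[UHA]:[ACG] = 1/2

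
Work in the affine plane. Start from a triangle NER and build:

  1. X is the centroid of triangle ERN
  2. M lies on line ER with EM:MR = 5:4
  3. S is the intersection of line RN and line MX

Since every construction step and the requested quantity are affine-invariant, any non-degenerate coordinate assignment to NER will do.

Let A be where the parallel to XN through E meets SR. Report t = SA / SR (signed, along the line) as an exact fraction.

Work in coordinates with N = (0, 0), E = (1, 0), R = (0, 1).
1. X is the centroid of triangle ERN ⇒ X = (1/3, 1/3)
2. M lies on line ER with EM:MR = 5:4 ⇒ M = (4/9, 5/9)
3. S is the intersection of line RN and line MX ⇒ S = (0, -1/3)
through E parallel to XN: direction (-1/3, -1/3); meets SR at A = (0, -1)
A = S + t·(R−S) with t = -1/2

t = -1/2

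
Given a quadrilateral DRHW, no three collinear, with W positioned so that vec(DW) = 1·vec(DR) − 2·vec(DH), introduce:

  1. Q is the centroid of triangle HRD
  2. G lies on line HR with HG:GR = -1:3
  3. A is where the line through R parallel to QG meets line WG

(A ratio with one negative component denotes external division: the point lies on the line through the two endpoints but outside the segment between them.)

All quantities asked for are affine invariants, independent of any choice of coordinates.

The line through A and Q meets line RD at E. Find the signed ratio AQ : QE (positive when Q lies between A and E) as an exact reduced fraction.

AQ:QE = 8

Choose coordinates D = (0, 0), R = (1, 0), H = (0, 1), W = (1, -2).
1. Q is the centroid of triangle HRD ⇒ Q = (1/3, 1/3)
2. G lies on line HR with HG:GR = -1:3 ⇒ G = (-1/2, 3/2)
3. A is where the line through R parallel to QG meets line WG ⇒ A = (-8/7, 3)
line AQ meets RD at E = (29/56, 0)
Q = A + t·(E−A) with t = 8/9, so AQ:QE = 8/9:1/9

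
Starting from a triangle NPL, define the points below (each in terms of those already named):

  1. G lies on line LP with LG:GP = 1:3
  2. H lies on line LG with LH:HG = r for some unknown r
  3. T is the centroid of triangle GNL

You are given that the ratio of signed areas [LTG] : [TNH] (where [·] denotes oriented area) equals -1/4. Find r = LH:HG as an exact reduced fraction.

r = -3/5

Choose coordinates N = (0, 0), P = (1, 0), L = (0, 1).
1. G lies on line LP with LG:GP = 1:3 ⇒ G = (1/4, 3/4)
2. With LH:HG = r, write λ = r/(r+1) so H = L + λ·(G−L); H is affine-linear in λ
3. T is the centroid of triangle GNL ⇒ T = (1/12, 7/12)
Every point depending on H is an affine combination of H and λ-independent points, so each such coordinate is linear in λ; the λ² term in each signed area is a multiple of (G−L)×(G−L) = 0, so 2·[LTG] and 2·[TNH] are each linear in λ. Evaluating at λ=0 and λ=1:
  2·[LTG] = 1/12,   2·[TNH] = 1/6·λ − 1/12
So [LTG]:[TNH] = (1/12) / (1/6·λ − 1/12). Setting this equal to -1/4:
  1/12 = -1/4·(1/6·λ − 1/12)  ⇒  λ = -3/2
Then r = λ/(1−λ) = (-3/2)/(5/2) = -3/5. Check: with r = -3/5, H = (-3/8, 11/8) and [LTG]:[TNH] = -1/4 as required.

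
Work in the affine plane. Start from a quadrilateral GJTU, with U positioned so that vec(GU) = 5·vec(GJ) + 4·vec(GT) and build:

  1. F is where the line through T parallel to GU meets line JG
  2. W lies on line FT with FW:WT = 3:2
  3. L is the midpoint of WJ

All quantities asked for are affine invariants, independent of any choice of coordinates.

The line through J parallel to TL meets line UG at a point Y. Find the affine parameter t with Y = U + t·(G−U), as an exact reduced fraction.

Choose coordinates G = (0, 0), J = (1, 0), T = (0, 1), U = (5, 4).
1. F is where the line through T parallel to GU meets line JG ⇒ F = (-5/4, 0)
2. W lies on line FT with FW:WT = 3:2 ⇒ W = (-1/2, 3/5)
3. L is the midpoint of WJ ⇒ L = (1/4, 3/10)
through J parallel to TL: direction (1/4, -7/10); meets UG at Y = (7/9, 28/45)
Y = U + t·(G−U) with t = 38/45

t = 38/45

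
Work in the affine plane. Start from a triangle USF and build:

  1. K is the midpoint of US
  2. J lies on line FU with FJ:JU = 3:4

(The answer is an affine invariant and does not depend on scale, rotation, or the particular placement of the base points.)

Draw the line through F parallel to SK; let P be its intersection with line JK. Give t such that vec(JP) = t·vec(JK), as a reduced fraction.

Assign U = (0, 0), S = (1, 0), F = (0, 1) — the answer is frame-independent, so this choice is without loss of generality.
1. K is the midpoint of US ⇒ K = (1/2, 0)
2. J lies on line FU with FJ:JU = 3:4 ⇒ J = (0, 4/7)
through F parallel to SK: direction (-1/2, 0); meets JK at P = (-3/8, 1)
P = J + t·(K−J) with t = -3/4

t = -3/4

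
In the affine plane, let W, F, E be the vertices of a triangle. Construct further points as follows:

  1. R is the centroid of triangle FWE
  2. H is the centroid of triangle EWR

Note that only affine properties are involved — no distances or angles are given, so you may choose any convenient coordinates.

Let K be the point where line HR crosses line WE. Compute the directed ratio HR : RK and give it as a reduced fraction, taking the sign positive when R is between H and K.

HR:RK = -2/3

Choose coordinates W = (0, 0), F = (1, 0), E = (0, 1).
1. R is the centroid of triangle FWE ⇒ R = (1/3, 1/3)
2. H is the centroid of triangle EWR ⇒ H = (1/9, 4/9)
line HR meets WE at K = (0, 1/2)
R = H + t·(K−H) with t = -2, so HR:RK = -2:3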